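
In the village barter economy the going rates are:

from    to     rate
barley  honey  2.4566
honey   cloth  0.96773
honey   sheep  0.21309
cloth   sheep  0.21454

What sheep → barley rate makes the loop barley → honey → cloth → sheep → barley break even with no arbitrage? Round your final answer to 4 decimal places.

Known legs of the cycle: 2.4566 × 0.96773 × 0.21454 = 0.51003141663172
For no arbitrage the full-cycle product must be 1, so the missing rate is 1 / 0.51003141663172 ≈ 1.960664.

1.9607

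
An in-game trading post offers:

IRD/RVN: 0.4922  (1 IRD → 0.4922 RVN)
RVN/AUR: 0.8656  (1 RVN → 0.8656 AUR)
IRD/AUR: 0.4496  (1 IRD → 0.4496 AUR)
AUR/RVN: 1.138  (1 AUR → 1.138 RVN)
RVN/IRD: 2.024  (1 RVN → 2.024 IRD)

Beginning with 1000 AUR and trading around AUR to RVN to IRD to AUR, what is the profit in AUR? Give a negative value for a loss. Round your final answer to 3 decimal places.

1000 AUR × 1.138 = 1138 RVN
1138 RVN × 2.024 = 2303.312 IRD
2303.312 IRD × 0.4496 = 1035.5690752 AUR
Net change: 1035.5690752 − 1000 = 35.5690752 AUR

35.569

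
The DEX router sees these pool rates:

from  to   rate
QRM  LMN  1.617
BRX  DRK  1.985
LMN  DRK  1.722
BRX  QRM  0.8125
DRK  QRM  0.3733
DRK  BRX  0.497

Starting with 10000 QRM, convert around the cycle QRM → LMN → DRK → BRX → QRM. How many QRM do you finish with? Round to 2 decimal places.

10000 QRM × 1.617 = 16170 LMN
16170 LMN × 1.722 = 27844.74 DRK
27844.74 DRK × 0.497 = 13838.83578 BRX
13838.83578 BRX × 0.8125 = 11244.05407125 QRM

11244.05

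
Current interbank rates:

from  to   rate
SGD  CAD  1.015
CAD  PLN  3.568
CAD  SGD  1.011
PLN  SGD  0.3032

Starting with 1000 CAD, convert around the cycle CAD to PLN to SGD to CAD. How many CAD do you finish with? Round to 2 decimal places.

1000 CAD × 3.568 = 3568 PLN
3568 PLN × 0.3032 = 1081.8176 SGD
1081.8176 SGD × 1.015 = 1098.044864 CAD

1098.04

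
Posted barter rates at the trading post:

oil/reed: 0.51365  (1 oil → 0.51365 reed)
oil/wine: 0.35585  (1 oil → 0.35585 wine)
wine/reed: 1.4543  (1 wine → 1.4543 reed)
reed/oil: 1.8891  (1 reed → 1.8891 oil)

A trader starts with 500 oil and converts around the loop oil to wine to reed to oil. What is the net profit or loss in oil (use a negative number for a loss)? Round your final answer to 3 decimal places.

-11.183

500 oil × 0.35585 = 177.925 wine
177.925 wine × 1.4543 = 258.7563275 reed
258.7563275 reed × 1.8891 = 488.81657828025 oil
Net change: 488.81657828025 − 500 = -11.18342171975 oil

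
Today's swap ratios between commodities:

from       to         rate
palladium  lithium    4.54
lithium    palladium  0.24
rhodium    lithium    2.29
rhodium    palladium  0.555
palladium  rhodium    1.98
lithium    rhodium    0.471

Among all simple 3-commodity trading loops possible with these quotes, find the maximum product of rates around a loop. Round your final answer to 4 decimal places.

1.1868

lithium→rhodium→palladium→lithium: 0.471 × 0.555 × 4.54 = 1.18678
lithium→palladium→rhodium→lithium: 0.24 × 1.98 × 2.29 = 1.08821
Maximum is lithium→rhodium→palladium→lithium at 1.1868; arbitrage exists.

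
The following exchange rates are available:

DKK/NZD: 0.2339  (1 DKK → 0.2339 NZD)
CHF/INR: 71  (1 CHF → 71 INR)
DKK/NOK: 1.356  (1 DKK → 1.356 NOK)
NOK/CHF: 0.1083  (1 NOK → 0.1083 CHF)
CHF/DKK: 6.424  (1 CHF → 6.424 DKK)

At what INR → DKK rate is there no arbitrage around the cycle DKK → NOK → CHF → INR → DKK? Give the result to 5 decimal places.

0.09591

Known legs of the cycle: 1.356 × 0.1083 × 71 = 10.4266908
For no arbitrage the full-cycle product must be 1, so the missing rate is 1 / 10.4266908 ≈ 0.0959077.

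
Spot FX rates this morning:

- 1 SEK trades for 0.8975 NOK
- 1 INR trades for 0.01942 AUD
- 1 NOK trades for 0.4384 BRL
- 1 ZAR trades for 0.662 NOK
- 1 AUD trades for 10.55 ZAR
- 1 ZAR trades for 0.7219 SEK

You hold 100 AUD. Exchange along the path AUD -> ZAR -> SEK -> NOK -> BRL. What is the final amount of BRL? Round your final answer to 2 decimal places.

100 AUD × 10.55 = 1055 ZAR
1055 ZAR × 0.7219 = 761.6045 SEK
761.6045 SEK × 0.8975 = 683.54003875 NOK
683.54003875 NOK × 0.4384 = 299.663952988 BRL

299.66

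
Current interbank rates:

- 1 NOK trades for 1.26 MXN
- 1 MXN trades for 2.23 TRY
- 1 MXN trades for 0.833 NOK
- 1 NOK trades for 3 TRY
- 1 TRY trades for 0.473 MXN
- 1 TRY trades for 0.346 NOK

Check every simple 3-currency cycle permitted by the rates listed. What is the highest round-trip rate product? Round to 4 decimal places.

TRY→MXN→NOK→TRY: 0.473 × 0.833 × 3 = 1.18203
TRY→NOK→MXN→TRY: 0.346 × 1.26 × 2.23 = 0.97219
Maximum is TRY→MXN→NOK→TRY at 1.1820; arbitrage exists.

1.1820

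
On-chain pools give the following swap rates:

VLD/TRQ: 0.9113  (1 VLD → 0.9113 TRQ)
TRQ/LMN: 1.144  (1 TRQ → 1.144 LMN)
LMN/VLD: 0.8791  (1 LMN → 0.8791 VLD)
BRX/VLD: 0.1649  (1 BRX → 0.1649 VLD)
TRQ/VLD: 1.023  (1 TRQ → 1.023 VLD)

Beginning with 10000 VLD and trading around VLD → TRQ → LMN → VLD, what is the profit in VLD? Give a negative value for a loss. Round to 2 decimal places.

10000 VLD × 0.9113 = 9113 TRQ
9113 TRQ × 1.144 = 10425.272 LMN
10425.272 LMN × 0.8791 = 9164.8566152 VLD
Net change: 9164.8566152 − 10000 = -835.1433848 VLD

-835.14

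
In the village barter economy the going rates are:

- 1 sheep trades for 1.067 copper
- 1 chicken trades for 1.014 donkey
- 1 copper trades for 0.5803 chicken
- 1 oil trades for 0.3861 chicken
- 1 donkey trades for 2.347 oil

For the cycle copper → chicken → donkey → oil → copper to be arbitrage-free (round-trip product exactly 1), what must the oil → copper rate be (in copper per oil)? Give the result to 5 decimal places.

Known legs of the cycle: 0.5803 × 1.014 × 2.347 = 1.3810315974
For no arbitrage the full-cycle product must be 1, so the missing rate is 1 / 1.3810315974 ≈ 0.7240964.

0.72410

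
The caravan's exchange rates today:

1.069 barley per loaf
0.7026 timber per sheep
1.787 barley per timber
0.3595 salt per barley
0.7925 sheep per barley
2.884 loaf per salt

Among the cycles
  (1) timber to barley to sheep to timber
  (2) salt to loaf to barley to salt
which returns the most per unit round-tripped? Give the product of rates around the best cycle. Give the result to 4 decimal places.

1.1083

(1) 1.787 × 0.7925 × 0.7026 = 0.99502
(2) 2.884 × 1.069 × 0.3595 = 1.10834
Highest is cycle (2) at 1.1083 (>1, arbitrage).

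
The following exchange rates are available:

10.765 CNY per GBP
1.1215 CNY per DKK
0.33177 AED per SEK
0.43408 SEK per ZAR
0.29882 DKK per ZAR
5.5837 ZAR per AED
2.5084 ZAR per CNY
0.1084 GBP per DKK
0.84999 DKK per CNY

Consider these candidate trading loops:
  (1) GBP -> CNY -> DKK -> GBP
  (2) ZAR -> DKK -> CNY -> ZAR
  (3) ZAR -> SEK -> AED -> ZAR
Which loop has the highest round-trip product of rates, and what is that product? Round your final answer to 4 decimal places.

(1) 10.765 × 0.84999 × 0.1084 = 0.99188
(2) 0.29882 × 1.1215 × 2.5084 = 0.84063
(3) 0.43408 × 0.33177 × 5.5837 = 0.80414
Highest is cycle (1) at 0.9919 (≤1, no arbitrage).

0.9919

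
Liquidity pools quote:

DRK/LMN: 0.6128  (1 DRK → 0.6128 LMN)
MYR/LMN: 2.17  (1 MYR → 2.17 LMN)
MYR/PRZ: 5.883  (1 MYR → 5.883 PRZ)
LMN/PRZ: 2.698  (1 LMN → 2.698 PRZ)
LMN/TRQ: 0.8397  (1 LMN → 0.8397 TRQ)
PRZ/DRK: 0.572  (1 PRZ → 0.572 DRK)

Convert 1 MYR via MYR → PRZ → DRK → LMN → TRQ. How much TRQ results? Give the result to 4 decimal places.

1 MYR × 5.883 = 5.883 PRZ
5.883 PRZ × 0.572 = 3.365076 DRK
3.365076 DRK × 0.6128 = 2.0621185728 LMN
2.0621185728 LMN × 0.8397 = 1.73156096558016 TRQ

1.7316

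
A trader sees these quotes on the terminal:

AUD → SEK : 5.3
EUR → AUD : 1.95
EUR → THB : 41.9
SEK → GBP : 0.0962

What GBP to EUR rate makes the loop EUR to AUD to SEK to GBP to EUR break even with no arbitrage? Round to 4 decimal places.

Known legs of the cycle: 1.95 × 5.3 × 0.0962 = 0.994227
For no arbitrage the full-cycle product must be 1, so the missing rate is 1 / 0.994227 ≈ 1.005807.

1.0058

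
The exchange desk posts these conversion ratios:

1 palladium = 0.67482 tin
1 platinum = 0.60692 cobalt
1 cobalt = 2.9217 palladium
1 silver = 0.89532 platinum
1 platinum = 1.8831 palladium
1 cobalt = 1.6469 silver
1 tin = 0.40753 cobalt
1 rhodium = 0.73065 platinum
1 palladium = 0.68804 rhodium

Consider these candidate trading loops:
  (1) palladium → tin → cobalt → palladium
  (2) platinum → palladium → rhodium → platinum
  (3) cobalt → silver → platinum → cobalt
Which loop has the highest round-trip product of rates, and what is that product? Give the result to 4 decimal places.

(1) 0.67482 × 0.40753 × 2.9217 = 0.80349
(2) 1.8831 × 0.68804 × 0.73065 = 0.94667
(3) 1.6469 × 0.89532 × 0.60692 = 0.89491
Highest is cycle (2) at 0.9467 (≤1, no arbitrage).

0.9467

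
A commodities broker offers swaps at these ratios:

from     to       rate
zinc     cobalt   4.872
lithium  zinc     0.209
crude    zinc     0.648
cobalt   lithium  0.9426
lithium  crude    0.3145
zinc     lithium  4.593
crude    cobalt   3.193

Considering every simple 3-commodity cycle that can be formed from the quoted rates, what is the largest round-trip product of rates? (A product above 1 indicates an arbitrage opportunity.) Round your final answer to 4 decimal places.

0.9598

zinc→cobalt→lithium→zinc: 4.872 × 0.9426 × 0.209 = 0.95980
lithium→crude→cobalt→lithium: 0.3145 × 3.193 × 0.9426 = 0.94656
zinc→lithium→crude→zinc: 4.593 × 0.3145 × 0.648 = 0.93604
Maximum is zinc→cobalt→lithium→zinc at 0.9598; no arbitrage — every cycle loses value.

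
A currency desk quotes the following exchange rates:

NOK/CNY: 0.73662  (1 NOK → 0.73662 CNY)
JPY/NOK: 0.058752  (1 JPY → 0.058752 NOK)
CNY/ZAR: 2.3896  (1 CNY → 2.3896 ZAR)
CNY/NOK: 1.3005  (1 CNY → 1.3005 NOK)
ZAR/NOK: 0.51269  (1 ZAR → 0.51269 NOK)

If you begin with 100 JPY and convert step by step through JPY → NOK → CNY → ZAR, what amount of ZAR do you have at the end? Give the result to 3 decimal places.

100 JPY × 0.058752 = 5.8752 NOK
5.8752 NOK × 0.73662 = 4.327789824 CNY
4.327789824 CNY × 2.3896 = 10.3416865634304 ZAR

10.342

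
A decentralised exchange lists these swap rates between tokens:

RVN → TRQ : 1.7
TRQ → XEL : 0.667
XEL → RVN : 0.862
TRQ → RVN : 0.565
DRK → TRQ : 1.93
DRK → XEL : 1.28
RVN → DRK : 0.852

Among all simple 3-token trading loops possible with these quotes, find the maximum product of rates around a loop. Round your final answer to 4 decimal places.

0.9774

RVN→TRQ→XEL→RVN: 1.7 × 0.667 × 0.862 = 0.97742
RVN→DRK→XEL→RVN: 0.852 × 1.28 × 0.862 = 0.94006
RVN→DRK→TRQ→RVN: 0.852 × 1.93 × 0.565 = 0.92906
Maximum is RVN→TRQ→XEL→RVN at 0.9774; no arbitrage — every cycle loses value.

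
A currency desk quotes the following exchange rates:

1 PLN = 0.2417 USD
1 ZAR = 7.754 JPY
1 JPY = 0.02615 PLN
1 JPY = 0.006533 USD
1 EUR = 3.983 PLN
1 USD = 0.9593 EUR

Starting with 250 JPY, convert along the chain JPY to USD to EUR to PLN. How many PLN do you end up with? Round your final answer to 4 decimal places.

250 JPY × 0.006533 = 1.63325 USD
1.63325 USD × 0.9593 = 1.566776725 EUR
1.566776725 EUR × 3.983 = 6.240471695675 PLN

6.2405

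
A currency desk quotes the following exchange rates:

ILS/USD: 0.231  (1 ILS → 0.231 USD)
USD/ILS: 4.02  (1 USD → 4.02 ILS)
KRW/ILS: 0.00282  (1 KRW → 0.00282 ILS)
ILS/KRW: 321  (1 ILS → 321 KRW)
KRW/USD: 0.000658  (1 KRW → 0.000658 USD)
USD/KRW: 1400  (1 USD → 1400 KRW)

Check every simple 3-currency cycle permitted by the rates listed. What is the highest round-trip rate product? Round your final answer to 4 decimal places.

0.9120

ILS→USD→KRW→ILS: 0.231 × 1400 × 0.00282 = 0.91199
ILS→KRW→USD→ILS: 321 × 0.000658 × 4.02 = 0.84910
Maximum is ILS→USD→KRW→ILS at 0.9120; no arbitrage — every cycle loses value.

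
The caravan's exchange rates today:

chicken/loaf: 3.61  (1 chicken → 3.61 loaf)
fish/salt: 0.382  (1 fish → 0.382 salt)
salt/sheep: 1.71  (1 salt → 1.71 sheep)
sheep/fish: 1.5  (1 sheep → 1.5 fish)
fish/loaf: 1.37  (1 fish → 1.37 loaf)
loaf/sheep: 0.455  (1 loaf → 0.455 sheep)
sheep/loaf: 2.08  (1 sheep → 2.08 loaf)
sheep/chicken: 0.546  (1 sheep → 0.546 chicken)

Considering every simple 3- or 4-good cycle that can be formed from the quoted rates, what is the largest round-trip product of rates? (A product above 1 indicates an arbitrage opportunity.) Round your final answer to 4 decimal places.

0.9798

fish→salt→sheep→fish: 0.382 × 1.71 × 1.5 = 0.97983
loaf→sheep→fish→loaf: 0.455 × 1.5 × 1.37 = 0.93503
loaf→sheep→chicken→loaf: 0.455 × 0.546 × 3.61 = 0.89683
Maximum is fish→salt→sheep→fish at 0.9798; no arbitrage — every cycle loses value.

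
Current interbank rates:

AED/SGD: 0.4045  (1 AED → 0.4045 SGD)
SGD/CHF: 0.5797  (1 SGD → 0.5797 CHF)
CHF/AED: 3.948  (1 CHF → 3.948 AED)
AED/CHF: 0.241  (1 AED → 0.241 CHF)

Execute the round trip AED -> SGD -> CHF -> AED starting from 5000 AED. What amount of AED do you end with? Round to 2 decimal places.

5000 AED × 0.4045 = 2022.5 SGD
2022.5 SGD × 0.5797 = 1172.44325 CHF
1172.44325 CHF × 3.948 = 4628.805951 AED

4628.81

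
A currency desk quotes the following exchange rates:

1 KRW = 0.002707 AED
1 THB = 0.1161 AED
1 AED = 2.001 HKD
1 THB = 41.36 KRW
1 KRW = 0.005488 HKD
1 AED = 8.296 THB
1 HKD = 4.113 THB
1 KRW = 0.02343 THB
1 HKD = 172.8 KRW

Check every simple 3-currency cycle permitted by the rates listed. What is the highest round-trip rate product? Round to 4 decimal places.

0.9555

AED→HKD→THB→AED: 2.001 × 4.113 × 0.1161 = 0.95552
AED→HKD→KRW→AED: 2.001 × 172.8 × 0.002707 = 0.93601
KRW→HKD→THB→KRW: 0.005488 × 4.113 × 41.36 = 0.93358
AED→THB→KRW→AED: 8.296 × 41.36 × 0.002707 = 0.92883
Maximum is AED→HKD→THB→AED at 0.9555; no arbitrage — every cycle loses value.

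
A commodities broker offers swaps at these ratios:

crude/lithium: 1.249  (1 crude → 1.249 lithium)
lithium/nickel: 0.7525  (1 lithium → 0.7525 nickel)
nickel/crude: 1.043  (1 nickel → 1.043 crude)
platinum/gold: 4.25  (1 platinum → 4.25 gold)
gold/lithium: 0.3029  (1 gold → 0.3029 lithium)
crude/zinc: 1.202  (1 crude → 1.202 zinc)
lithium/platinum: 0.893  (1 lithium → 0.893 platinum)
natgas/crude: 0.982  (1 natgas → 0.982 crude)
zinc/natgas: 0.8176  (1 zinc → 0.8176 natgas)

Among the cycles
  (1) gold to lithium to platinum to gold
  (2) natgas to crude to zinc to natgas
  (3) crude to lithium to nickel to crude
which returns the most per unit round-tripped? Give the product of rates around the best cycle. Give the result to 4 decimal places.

(1) 0.3029 × 0.893 × 4.25 = 1.14958
(2) 0.982 × 1.202 × 0.8176 = 0.96507
(3) 1.249 × 0.7525 × 1.043 = 0.98029
Highest is cycle (1) at 1.1496 (>1, arbitrage).

1.1496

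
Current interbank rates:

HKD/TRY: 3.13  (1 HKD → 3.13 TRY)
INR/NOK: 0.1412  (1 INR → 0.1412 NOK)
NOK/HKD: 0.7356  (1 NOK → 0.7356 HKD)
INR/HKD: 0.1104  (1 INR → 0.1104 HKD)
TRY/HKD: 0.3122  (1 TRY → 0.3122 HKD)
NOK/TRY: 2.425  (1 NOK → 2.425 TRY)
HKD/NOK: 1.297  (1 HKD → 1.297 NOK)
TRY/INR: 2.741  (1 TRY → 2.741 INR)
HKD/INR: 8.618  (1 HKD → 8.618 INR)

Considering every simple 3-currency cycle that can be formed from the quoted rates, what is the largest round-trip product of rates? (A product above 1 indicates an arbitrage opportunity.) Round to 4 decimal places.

0.9819

NOK→TRY→HKD→NOK: 2.425 × 0.3122 × 1.297 = 0.98194
TRY→INR→HKD→TRY: 2.741 × 0.1104 × 3.13 = 0.94716
NOK→TRY→INR→NOK: 2.425 × 2.741 × 0.1412 = 0.93855
NOK→HKD→INR→NOK: 0.7356 × 8.618 × 0.1412 = 0.89512
Maximum is NOK→TRY→HKD→NOK at 0.9819; no arbitrage — every cycle loses value.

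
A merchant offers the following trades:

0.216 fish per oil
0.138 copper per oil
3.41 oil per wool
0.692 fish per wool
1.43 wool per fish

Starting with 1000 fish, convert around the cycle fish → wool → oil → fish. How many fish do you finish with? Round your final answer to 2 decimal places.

1000 fish × 1.43 = 1430 wool
1430 wool × 3.41 = 4876.3 oil
4876.3 oil × 0.216 = 1053.2808 fish

1053.28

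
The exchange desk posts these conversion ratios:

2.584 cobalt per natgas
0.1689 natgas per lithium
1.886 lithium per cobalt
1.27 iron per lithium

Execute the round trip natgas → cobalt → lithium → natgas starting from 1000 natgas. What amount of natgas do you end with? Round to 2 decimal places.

823.12

1000 natgas × 2.584 = 2584 cobalt
2584 cobalt × 1.886 = 4873.424 lithium
4873.424 lithium × 0.1689 = 823.1213136 natgas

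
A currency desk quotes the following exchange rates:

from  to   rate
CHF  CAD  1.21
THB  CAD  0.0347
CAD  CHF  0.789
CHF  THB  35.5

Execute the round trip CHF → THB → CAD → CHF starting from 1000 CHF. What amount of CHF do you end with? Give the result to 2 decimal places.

971.93

1000 CHF × 35.5 = 35500 THB
35500 THB × 0.0347 = 1231.85 CAD
1231.85 CAD × 0.789 = 971.92965 CHF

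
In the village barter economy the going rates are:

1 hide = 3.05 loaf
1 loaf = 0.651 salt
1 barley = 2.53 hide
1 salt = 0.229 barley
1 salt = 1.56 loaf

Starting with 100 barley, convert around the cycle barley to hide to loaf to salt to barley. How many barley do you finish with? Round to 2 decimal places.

100 barley × 2.53 = 253 hide
253 hide × 3.05 = 771.65 loaf
771.65 loaf × 0.651 = 502.34415 salt
502.34415 salt × 0.229 = 115.03681035 barley

115.04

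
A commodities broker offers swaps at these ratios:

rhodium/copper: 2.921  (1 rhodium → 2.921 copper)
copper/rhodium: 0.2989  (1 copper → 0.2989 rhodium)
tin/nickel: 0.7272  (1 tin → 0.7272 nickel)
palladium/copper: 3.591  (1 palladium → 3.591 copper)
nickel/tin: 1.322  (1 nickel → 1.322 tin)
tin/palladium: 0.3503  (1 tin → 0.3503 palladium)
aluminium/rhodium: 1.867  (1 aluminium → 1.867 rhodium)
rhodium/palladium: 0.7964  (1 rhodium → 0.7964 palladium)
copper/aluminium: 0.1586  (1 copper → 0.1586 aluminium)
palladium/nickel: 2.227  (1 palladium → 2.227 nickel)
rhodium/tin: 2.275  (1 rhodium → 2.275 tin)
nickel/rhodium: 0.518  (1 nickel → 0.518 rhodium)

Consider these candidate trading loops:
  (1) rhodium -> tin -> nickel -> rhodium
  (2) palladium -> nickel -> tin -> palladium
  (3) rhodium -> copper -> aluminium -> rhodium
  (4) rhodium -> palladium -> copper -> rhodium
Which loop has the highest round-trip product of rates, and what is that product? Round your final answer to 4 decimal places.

1.0313

(1) 2.275 × 0.7272 × 0.518 = 0.85697
(2) 2.227 × 1.322 × 0.3503 = 1.03132
(3) 2.921 × 0.1586 × 1.867 = 0.86493
(4) 0.7964 × 3.591 × 0.2989 = 0.85482
Highest is cycle (2) at 1.0313 (>1, arbitrage).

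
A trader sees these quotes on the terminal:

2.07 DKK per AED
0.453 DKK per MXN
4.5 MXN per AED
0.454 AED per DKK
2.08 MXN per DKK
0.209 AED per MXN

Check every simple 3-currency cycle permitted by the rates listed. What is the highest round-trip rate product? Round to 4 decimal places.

AED→MXN→DKK→AED: 4.5 × 0.453 × 0.454 = 0.92548
AED→DKK→MXN→AED: 2.07 × 2.08 × 0.209 = 0.89987
Maximum is AED→MXN→DKK→AED at 0.9255; no arbitrage — every cycle loses value.

0.9255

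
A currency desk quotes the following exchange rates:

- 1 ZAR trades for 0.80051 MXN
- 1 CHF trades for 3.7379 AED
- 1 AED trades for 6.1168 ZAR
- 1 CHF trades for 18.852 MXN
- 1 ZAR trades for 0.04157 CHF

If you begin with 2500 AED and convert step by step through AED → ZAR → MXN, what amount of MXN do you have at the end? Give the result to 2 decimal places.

2500 AED × 6.1168 = 15292 ZAR
15292 ZAR × 0.80051 = 12241.39892 MXN

12241.40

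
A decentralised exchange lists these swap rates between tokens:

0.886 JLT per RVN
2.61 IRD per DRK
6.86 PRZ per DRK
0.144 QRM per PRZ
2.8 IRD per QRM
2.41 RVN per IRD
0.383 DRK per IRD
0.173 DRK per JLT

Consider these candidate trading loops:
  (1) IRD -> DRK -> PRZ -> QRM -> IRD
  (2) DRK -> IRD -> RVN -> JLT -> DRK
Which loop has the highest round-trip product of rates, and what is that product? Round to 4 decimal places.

(1) 0.383 × 6.86 × 0.144 × 2.8 = 1.05936
(2) 2.61 × 2.41 × 0.886 × 0.173 = 0.96413
Highest is cycle (1) at 1.0594 (>1, arbitrage).

1.0594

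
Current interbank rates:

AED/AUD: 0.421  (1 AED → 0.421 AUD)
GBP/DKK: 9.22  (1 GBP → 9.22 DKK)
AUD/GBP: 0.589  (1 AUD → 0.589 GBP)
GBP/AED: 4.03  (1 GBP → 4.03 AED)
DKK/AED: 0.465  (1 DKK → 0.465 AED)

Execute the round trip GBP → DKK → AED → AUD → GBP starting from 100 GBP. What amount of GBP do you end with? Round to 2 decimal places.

100 GBP × 9.22 = 922 DKK
922 DKK × 0.465 = 428.73 AED
428.73 AED × 0.421 = 180.49533 AUD
180.49533 AUD × 0.589 = 106.31174937 GBP

106.31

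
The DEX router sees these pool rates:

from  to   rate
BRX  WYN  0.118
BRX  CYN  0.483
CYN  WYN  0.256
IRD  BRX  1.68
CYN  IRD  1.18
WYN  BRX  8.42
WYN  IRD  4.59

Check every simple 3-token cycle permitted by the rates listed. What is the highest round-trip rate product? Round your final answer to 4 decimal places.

BRX→CYN→WYN→BRX: 0.483 × 0.256 × 8.42 = 1.04112
IRD→BRX→CYN→IRD: 1.68 × 0.483 × 1.18 = 0.95750
IRD→BRX→WYN→IRD: 1.68 × 0.118 × 4.59 = 0.90992
Maximum is BRX→CYN→WYN→BRX at 1.0411; arbitrage exists.

1.0411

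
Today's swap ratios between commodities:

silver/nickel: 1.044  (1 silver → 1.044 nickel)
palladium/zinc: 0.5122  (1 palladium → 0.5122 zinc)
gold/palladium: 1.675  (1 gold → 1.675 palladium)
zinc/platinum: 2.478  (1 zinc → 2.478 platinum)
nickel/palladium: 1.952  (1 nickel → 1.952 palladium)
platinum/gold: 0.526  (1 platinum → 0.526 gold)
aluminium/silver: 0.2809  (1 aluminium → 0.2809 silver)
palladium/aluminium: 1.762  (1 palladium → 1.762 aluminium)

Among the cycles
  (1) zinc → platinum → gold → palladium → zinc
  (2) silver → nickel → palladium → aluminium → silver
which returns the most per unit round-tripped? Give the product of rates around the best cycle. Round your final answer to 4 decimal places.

1.1183

(1) 2.478 × 0.526 × 1.675 × 0.5122 = 1.11826
(2) 1.044 × 1.952 × 1.762 × 0.2809 = 1.00864
Highest is cycle (1) at 1.1183 (>1, arbitrage).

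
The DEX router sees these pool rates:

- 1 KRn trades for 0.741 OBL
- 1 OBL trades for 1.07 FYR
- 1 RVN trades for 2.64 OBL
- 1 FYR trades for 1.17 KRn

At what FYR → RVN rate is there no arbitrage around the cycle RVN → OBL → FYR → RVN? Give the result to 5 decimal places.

Known legs of the cycle: 2.64 × 1.07 = 2.8248
For no arbitrage the full-cycle product must be 1, so the missing rate is 1 / 2.8248 ≈ 0.3540074.

0.35401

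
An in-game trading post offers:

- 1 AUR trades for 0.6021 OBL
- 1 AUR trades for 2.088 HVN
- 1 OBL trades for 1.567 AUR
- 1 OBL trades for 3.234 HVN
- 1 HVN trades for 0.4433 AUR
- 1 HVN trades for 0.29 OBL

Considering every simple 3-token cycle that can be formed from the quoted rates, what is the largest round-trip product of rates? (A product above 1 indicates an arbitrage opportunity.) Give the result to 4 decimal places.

OBL→AUR→HVN→OBL: 1.567 × 2.088 × 0.29 = 0.94885
OBL→HVN→AUR→OBL: 3.234 × 0.4433 × 0.6021 = 0.86319
Maximum is OBL→AUR→HVN→OBL at 0.9488; no arbitrage — every cycle loses value.

0.9488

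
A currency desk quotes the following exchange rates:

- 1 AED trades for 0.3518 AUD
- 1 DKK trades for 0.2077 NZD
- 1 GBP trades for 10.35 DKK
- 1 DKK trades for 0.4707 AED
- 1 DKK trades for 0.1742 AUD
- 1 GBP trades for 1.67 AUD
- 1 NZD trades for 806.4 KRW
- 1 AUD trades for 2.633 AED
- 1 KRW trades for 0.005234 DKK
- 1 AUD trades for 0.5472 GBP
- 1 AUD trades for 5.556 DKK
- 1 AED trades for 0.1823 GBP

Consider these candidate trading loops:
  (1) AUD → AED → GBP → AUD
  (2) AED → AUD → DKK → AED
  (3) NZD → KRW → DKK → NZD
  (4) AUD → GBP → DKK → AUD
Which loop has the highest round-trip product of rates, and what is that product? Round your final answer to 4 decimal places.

0.9866

(1) 2.633 × 0.1823 × 1.67 = 0.80159
(2) 0.3518 × 5.556 × 0.4707 = 0.92003
(3) 806.4 × 0.005234 × 0.2077 = 0.87664
(4) 0.5472 × 10.35 × 0.1742 = 0.98659
Highest is cycle (4) at 0.9866 (≤1, no arbitrage).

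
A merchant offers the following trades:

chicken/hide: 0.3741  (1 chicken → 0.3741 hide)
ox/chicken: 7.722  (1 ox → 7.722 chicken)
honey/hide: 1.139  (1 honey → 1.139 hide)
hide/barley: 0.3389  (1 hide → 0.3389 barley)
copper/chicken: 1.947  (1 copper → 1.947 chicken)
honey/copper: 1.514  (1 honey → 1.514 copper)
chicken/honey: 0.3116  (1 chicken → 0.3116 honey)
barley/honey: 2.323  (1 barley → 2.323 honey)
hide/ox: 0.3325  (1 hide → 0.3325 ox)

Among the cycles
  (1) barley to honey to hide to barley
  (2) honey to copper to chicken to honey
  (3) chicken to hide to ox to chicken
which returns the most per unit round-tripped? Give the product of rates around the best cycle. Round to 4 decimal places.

(1) 2.323 × 1.139 × 0.3389 = 0.89669
(2) 1.514 × 1.947 × 0.3116 = 0.91852
(3) 0.3741 × 0.3325 × 7.722 = 0.96053
Highest is cycle (3) at 0.9605 (≤1, no arbitrage).

0.9605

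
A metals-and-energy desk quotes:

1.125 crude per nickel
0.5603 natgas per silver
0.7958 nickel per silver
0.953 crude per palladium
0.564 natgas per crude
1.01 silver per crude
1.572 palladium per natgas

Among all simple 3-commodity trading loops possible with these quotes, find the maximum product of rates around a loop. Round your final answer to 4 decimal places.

0.9042

nickel→crude→silver→nickel: 1.125 × 1.01 × 0.7958 = 0.90423
natgas→palladium→crude→natgas: 1.572 × 0.953 × 0.564 = 0.84494
Maximum is nickel→crude→silver→nickel at 0.9042; no arbitrage — every cycle loses value.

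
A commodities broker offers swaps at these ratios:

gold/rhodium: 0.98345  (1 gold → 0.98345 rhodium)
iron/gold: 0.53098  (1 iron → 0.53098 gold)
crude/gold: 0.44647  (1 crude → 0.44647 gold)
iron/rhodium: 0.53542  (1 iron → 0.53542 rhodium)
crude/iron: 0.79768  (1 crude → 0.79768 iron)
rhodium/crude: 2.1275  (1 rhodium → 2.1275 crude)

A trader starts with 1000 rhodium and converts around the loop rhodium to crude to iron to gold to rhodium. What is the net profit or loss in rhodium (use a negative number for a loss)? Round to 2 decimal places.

-113.81

1000 rhodium × 2.1275 = 2127.5 crude
2127.5 crude × 0.79768 = 1697.0642 iron
1697.0642 iron × 0.53098 = 901.107148916 gold
901.107148916 gold × 0.98345 = 886.1938256014402 rhodium
Net change: 886.1938256014402 − 1000 = -113.8061743985598 rhodium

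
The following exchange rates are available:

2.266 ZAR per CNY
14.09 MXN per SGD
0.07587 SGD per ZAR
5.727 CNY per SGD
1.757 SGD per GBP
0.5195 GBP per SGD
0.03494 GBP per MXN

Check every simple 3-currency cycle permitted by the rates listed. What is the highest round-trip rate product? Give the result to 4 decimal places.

ZAR→SGD→CNY→ZAR: 0.07587 × 5.727 × 2.266 = 0.98459
GBP→SGD→MXN→GBP: 1.757 × 14.09 × 0.03494 = 0.86498
Maximum is ZAR→SGD→CNY→ZAR at 0.9846; no arbitrage — every cycle loses value.

0.9846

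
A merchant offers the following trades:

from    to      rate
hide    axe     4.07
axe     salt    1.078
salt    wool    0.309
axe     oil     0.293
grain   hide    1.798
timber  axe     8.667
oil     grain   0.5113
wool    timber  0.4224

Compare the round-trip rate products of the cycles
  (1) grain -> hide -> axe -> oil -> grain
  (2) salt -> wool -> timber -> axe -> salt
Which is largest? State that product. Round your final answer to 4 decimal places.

(1) 1.798 × 4.07 × 0.293 × 0.5113 = 1.09630
(2) 0.309 × 0.4224 × 8.667 × 1.078 = 1.21947
Highest is cycle (2) at 1.2195 (>1, arbitrage).

1.2195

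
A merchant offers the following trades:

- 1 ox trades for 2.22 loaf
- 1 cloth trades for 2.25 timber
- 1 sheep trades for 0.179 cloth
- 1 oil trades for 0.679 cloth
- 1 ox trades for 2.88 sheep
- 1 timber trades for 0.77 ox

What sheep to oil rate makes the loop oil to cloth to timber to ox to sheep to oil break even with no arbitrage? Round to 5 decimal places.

Known legs of the cycle: 0.679 × 2.25 × 0.77 × 2.88 = 3.3879384
For no arbitrage the full-cycle product must be 1, so the missing rate is 1 / 3.3879384 ≈ 0.2951648.

0.29516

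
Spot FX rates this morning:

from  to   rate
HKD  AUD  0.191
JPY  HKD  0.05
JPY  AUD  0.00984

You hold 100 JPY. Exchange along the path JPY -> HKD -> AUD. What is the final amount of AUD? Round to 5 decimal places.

0.95500

100 JPY × 0.05 = 5 HKD
5 HKD × 0.191 = 0.955 AUD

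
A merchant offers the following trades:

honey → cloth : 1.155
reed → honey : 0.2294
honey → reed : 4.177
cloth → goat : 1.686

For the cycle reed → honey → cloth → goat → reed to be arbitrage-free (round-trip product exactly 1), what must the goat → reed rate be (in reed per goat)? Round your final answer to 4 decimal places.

Known legs of the cycle: 0.2294 × 1.155 × 1.686 = 0.446717502
For no arbitrage the full-cycle product must be 1, so the missing rate is 1 / 0.446717502 ≈ 2.238551.

2.2386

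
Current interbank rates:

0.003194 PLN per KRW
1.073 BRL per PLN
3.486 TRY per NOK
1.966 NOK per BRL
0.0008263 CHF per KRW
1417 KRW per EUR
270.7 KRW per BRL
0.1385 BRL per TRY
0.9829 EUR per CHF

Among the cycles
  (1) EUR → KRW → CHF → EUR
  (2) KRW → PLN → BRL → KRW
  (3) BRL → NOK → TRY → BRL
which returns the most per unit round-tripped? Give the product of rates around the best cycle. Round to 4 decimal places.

1.1508

(1) 1417 × 0.0008263 × 0.9829 = 1.15085
(2) 0.003194 × 1.073 × 270.7 = 0.92773
(3) 1.966 × 3.486 × 0.1385 = 0.94921
Highest is cycle (1) at 1.1508 (>1, arbitrage).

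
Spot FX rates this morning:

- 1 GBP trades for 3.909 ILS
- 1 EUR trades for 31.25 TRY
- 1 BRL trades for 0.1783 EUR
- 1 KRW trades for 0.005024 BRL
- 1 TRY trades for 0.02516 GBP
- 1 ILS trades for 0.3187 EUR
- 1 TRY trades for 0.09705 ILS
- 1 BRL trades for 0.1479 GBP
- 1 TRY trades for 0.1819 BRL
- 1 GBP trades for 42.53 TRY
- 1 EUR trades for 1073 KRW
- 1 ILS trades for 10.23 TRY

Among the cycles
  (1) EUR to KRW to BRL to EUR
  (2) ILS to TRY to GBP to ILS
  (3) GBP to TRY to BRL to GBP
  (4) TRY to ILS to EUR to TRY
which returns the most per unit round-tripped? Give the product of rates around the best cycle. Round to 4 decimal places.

1.1442

(1) 1073 × 0.005024 × 0.1783 = 0.96117
(2) 10.23 × 0.02516 × 3.909 = 1.00613
(3) 42.53 × 0.1819 × 0.1479 = 1.14419
(4) 0.09705 × 0.3187 × 31.25 = 0.96656
Highest is cycle (3) at 1.1442 (>1, arbitrage).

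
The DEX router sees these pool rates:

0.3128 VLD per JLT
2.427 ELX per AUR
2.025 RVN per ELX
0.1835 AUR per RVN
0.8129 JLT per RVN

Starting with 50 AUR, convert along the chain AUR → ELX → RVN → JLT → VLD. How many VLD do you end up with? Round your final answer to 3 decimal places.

62.484

50 AUR × 2.427 = 121.35 ELX
121.35 ELX × 2.025 = 245.73375 RVN
245.73375 RVN × 0.8129 = 199.756965375 JLT
199.756965375 JLT × 0.3128 = 62.4839787693 VLD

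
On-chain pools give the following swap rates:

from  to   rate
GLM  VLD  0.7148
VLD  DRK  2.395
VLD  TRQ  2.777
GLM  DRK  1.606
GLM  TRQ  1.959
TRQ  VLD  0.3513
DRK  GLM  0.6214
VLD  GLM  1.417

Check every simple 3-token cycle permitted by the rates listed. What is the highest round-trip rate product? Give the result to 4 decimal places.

VLD→DRK→GLM→VLD: 2.395 × 0.6214 × 0.7148 = 1.06380
VLD→GLM→TRQ→VLD: 1.417 × 1.959 × 0.3513 = 0.97517
Maximum is VLD→DRK→GLM→VLD at 1.0638; arbitrage exists.

1.0638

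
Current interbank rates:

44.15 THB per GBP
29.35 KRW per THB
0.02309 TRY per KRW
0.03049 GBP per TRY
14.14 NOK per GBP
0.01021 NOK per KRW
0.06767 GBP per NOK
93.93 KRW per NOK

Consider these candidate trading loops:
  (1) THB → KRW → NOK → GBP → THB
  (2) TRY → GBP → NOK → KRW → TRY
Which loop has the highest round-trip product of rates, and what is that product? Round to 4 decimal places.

(1) 29.35 × 0.01021 × 0.06767 × 44.15 = 0.89528
(2) 0.03049 × 14.14 × 93.93 × 0.02309 = 0.93505
Highest is cycle (2) at 0.9351 (≤1, no arbitrage).

0.9351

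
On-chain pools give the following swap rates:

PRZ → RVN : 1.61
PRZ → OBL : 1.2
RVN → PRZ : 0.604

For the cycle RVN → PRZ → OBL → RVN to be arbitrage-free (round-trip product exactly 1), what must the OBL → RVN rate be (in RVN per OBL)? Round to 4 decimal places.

1.3797

Known legs of the cycle: 0.604 × 1.2 = 0.7248
For no arbitrage the full-cycle product must be 1, so the missing rate is 1 / 0.7248 ≈ 1.379691.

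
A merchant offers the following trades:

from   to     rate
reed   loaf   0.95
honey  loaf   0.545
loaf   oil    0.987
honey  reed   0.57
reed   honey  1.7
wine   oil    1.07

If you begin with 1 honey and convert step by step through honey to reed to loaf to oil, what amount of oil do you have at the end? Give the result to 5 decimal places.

1 honey × 0.57 = 0.57 reed
0.57 reed × 0.95 = 0.5415 loaf
0.5415 loaf × 0.987 = 0.5344605 oil

0.53446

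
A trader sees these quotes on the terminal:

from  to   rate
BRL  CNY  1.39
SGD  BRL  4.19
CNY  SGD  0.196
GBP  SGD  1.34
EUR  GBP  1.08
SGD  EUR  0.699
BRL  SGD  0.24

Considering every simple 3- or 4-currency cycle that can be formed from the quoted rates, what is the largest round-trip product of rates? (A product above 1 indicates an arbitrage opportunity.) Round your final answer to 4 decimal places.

CNY→SGD→BRL→CNY: 0.196 × 4.19 × 1.39 = 1.14152
EUR→GBP→SGD→EUR: 1.08 × 1.34 × 0.699 = 1.01159
Maximum is CNY→SGD→BRL→CNY at 1.1415; arbitrage exists.

1.1415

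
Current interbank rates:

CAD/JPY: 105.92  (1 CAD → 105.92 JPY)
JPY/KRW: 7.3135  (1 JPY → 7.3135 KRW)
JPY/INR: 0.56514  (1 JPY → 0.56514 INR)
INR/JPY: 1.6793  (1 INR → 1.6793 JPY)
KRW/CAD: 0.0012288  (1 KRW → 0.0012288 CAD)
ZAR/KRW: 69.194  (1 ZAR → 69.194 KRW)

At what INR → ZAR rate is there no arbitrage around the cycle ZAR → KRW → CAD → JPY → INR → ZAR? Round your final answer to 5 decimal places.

0.19648

Known legs of the cycle: 69.194 × 0.0012288 × 105.92 × 0.56514 = 5.08960008829403136
For no arbitrage the full-cycle product must be 1, so the missing rate is 1 / 5.08960008829403136 ≈ 0.1964791.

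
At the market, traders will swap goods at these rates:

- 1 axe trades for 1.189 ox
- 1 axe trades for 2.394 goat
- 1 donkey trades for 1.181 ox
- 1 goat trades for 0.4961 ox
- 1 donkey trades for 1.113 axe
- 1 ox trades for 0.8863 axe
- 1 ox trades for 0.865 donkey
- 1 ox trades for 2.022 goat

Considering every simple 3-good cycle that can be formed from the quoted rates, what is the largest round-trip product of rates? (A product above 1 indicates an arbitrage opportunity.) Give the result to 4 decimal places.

donkey→axe→ox→donkey: 1.113 × 1.189 × 0.865 = 1.14470
axe→goat→ox→axe: 2.394 × 0.4961 × 0.8863 = 1.05263
Maximum is donkey→axe→ox→donkey at 1.1447; arbitrage exists.

1.1447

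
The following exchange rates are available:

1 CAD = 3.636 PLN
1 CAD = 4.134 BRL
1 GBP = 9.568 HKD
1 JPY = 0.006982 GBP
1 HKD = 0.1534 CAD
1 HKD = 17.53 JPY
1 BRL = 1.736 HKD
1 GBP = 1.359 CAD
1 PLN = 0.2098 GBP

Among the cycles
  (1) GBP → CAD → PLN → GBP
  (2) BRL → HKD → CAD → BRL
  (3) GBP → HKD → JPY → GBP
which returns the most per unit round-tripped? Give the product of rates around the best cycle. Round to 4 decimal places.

1.1711

(1) 1.359 × 3.636 × 0.2098 = 1.03669
(2) 1.736 × 0.1534 × 4.134 = 1.10089
(3) 9.568 × 17.53 × 0.006982 = 1.17107
Highest is cycle (3) at 1.1711 (>1, arbitrage).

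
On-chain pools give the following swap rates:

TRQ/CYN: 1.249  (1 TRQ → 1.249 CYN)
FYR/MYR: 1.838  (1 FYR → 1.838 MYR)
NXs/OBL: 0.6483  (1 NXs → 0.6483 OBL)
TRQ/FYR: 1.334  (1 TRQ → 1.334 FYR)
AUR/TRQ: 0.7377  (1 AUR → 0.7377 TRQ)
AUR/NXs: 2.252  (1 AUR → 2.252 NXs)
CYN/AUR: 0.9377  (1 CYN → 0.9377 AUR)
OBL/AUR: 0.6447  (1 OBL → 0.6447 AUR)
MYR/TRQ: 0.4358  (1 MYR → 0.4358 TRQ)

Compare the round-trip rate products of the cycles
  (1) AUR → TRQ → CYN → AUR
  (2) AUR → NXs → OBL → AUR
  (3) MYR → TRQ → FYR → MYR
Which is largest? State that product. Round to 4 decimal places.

1.0685

(1) 0.7377 × 1.249 × 0.9377 = 0.86398
(2) 2.252 × 0.6483 × 0.6447 = 0.94124
(3) 0.4358 × 1.334 × 1.838 = 1.06853
Highest is cycle (3) at 1.0685 (>1, arbitrage).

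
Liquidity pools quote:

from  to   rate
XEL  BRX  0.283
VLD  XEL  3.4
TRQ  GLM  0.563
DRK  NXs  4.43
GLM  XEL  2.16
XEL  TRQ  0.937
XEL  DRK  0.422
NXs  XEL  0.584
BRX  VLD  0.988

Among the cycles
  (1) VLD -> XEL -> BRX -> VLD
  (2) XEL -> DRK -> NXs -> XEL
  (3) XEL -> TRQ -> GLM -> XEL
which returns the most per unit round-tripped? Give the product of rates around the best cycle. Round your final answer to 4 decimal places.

(1) 3.4 × 0.283 × 0.988 = 0.95065
(2) 0.422 × 4.43 × 0.584 = 1.09176
(3) 0.937 × 0.563 × 2.16 = 1.13947
Highest is cycle (3) at 1.1395 (>1, arbitrage).

1.1395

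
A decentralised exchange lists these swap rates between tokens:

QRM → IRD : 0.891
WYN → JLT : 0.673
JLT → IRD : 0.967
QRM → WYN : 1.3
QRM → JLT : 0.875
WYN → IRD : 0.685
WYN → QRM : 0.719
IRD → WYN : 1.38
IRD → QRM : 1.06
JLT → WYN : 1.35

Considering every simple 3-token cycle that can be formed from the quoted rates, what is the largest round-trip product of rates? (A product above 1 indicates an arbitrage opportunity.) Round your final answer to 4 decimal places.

0.9439

QRM→WYN→IRD→QRM: 1.3 × 0.685 × 1.06 = 0.94393
JLT→IRD→WYN→JLT: 0.967 × 1.38 × 0.673 = 0.89809
QRM→JLT→IRD→QRM: 0.875 × 0.967 × 1.06 = 0.89689
QRM→IRD→WYN→QRM: 0.891 × 1.38 × 0.719 = 0.88407
QRM→JLT→WYN→QRM: 0.875 × 1.35 × 0.719 = 0.84932
Maximum is QRM→WYN→IRD→QRM at 0.9439; no arbitrage — every cycle loses value.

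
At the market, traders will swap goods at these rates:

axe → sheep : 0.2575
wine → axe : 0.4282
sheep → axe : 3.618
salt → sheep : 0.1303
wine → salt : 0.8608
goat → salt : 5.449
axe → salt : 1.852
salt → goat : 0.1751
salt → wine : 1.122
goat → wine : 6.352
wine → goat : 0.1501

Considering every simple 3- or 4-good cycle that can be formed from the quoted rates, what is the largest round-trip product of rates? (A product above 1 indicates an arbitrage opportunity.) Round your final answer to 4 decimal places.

0.9574

wine→salt→goat→wine: 0.8608 × 0.1751 × 6.352 = 0.95741
wine→goat→salt→wine: 0.1501 × 5.449 × 1.122 = 0.91768
wine→axe→salt→wine: 0.4282 × 1.852 × 1.122 = 0.88978
wine→axe→salt→goat→wine: 0.4282 × 1.852 × 0.1751 × 6.352 = 0.88203
sheep→axe→salt→sheep: 3.618 × 1.852 × 0.1303 = 0.87308
Maximum is wine→salt→goat→wine at 0.9574; no arbitrage — every cycle loses value.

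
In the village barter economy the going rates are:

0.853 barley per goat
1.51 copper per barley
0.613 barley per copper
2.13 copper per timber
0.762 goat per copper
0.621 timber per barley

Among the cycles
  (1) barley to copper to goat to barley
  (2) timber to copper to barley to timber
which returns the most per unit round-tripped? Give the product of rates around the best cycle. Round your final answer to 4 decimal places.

(1) 1.51 × 0.762 × 0.853 = 0.98148
(2) 2.13 × 0.613 × 0.621 = 0.81083
Highest is cycle (1) at 0.9815 (≤1, no arbitrage).

0.9815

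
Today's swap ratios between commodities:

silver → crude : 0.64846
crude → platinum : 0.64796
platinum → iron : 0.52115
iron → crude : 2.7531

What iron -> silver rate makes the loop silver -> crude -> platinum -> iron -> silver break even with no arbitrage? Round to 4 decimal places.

4.5667

Known legs of the cycle: 0.64846 × 0.64796 × 0.52115 = 0.21897479619484
For no arbitrage the full-cycle product must be 1, so the missing rate is 1 / 0.21897479619484 ≈ 4.566736.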